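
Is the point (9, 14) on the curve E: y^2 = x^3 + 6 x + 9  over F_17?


Check whether y^2 = x^3 + 6 x + 9 (mod 17) for (x, y) = (9, 14).
LHS: y^2 = 14^2 mod 17 = 9
RHS: x^3 + 6 x + 9 = 9^3 + 6*9 + 9 mod 17 = 10
LHS != RHS

No, not on the curve


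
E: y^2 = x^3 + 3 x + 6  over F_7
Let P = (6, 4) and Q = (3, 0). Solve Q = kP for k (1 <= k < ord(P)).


Enumerate multiples of P until we hit Q = (3, 0):
  1P = (6, 4)
  2P = (3, 0)
Match found at i = 2.

k = 2


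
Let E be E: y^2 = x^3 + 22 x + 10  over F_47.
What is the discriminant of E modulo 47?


4 a^3 + 27 b^2 = 4*22^3 + 27*10^2 = 42592 + 2700 = 45292
Delta = -16 * (45292) = -724672
Delta mod 47 = 21

Delta = 21 (mod 47)


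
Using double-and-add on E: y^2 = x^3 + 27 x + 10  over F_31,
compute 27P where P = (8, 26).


k = 27 = 11011_2 (binary, LSB first: 11011)
Double-and-add from P = (8, 26):
  bit 0 = 1: acc = O + (8, 26) = (8, 26)
  bit 1 = 1: acc = (8, 26) + (20, 26) = (3, 5)
  bit 2 = 0: acc unchanged = (3, 5)
  bit 3 = 1: acc = (3, 5) + (15, 16) = (2, 14)
  bit 4 = 1: acc = (2, 14) + (29, 14) = (0, 17)

27P = (0, 17)


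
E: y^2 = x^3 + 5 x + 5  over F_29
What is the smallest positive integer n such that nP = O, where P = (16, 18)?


Compute successive multiples of P until we hit O:
  1P = (16, 18)
  2P = (2, 20)
  3P = (27, 25)
  4P = (19, 17)
  5P = (7, 8)
  6P = (28, 17)
  7P = (13, 18)
  8P = (0, 11)
  ... (continuing to 36P)
  36P = O

ord(P) = 36


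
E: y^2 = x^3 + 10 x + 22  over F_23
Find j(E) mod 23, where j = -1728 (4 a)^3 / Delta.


Delta = -16(4 a^3 + 27 b^2) mod 23 = 14
-1728 * (4 a)^3 = -1728 * (4*10)^3 mod 23 = 4
j = 4 * 14^(-1) mod 23 = 20

j = 20 (mod 23)


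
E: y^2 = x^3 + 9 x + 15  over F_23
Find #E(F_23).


For each x in F_23, count y with y^2 = x^3 + 9 x + 15 mod 23:
  x = 1: RHS = 2, y in [5, 18]  -> 2 point(s)
  x = 2: RHS = 18, y in [8, 15]  -> 2 point(s)
  x = 3: RHS = 0, y in [0]  -> 1 point(s)
  x = 4: RHS = 0, y in [0]  -> 1 point(s)
  x = 5: RHS = 1, y in [1, 22]  -> 2 point(s)
  x = 6: RHS = 9, y in [3, 20]  -> 2 point(s)
  x = 8: RHS = 1, y in [1, 22]  -> 2 point(s)
  x = 10: RHS = 1, y in [1, 22]  -> 2 point(s)
  x = 13: RHS = 6, y in [11, 12]  -> 2 point(s)
  x = 15: RHS = 6, y in [11, 12]  -> 2 point(s)
  x = 16: RHS = 0, y in [0]  -> 1 point(s)
  x = 18: RHS = 6, y in [11, 12]  -> 2 point(s)
  x = 21: RHS = 12, y in [9, 14]  -> 2 point(s)
Affine points: 23. Add the point at infinity: total = 24.

#E(F_23) = 24


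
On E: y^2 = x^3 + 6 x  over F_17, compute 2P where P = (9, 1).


Doubling: s = (3 x1^2 + a) / (2 y1)
s = (3*9^2 + 6) / (2*1) mod 17 = 14
x3 = s^2 - 2 x1 mod 17 = 14^2 - 2*9 = 8
y3 = s (x1 - x3) - y1 mod 17 = 14 * (9 - 8) - 1 = 13

2P = (8, 13)


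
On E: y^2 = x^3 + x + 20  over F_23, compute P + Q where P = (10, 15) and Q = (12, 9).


P != Q, so use the chord formula.
s = (y2 - y1) / (x2 - x1) = (17) / (2) mod 23 = 20
x3 = s^2 - x1 - x2 mod 23 = 20^2 - 10 - 12 = 10
y3 = s (x1 - x3) - y1 mod 23 = 20 * (10 - 10) - 15 = 8

P + Q = (10, 8)


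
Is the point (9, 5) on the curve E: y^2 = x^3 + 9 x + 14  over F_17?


Check whether y^2 = x^3 + 9 x + 14 (mod 17) for (x, y) = (9, 5).
LHS: y^2 = 5^2 mod 17 = 8
RHS: x^3 + 9 x + 14 = 9^3 + 9*9 + 14 mod 17 = 8
LHS = RHS

Yes, on the curve


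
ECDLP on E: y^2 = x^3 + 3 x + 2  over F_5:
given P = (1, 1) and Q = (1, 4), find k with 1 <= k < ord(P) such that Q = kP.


Enumerate multiples of P until we hit Q = (1, 4):
  1P = (1, 1)
  2P = (2, 1)
  3P = (2, 4)
  4P = (1, 4)
Match found at i = 4.

k = 4


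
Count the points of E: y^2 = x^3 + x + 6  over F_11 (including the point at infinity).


For each x in F_11, count y with y^2 = x^3 + 1 x + 6 mod 11:
  x = 2: RHS = 5, y in [4, 7]  -> 2 point(s)
  x = 3: RHS = 3, y in [5, 6]  -> 2 point(s)
  x = 5: RHS = 4, y in [2, 9]  -> 2 point(s)
  x = 7: RHS = 4, y in [2, 9]  -> 2 point(s)
  x = 8: RHS = 9, y in [3, 8]  -> 2 point(s)
  x = 10: RHS = 4, y in [2, 9]  -> 2 point(s)
Affine points: 12. Add the point at infinity: total = 13.

#E(F_11) = 13


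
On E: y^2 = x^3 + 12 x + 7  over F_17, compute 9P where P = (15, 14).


k = 9 = 1001_2 (binary, LSB first: 1001)
Double-and-add from P = (15, 14):
  bit 0 = 1: acc = O + (15, 14) = (15, 14)
  bit 1 = 0: acc unchanged = (15, 14)
  bit 2 = 0: acc unchanged = (15, 14)
  bit 3 = 1: acc = (15, 14) + (12, 14) = (7, 3)

9P = (7, 3)


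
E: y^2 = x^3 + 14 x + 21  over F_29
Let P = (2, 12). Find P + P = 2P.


Doubling: s = (3 x1^2 + a) / (2 y1)
s = (3*2^2 + 14) / (2*12) mod 29 = 18
x3 = s^2 - 2 x1 mod 29 = 18^2 - 2*2 = 1
y3 = s (x1 - x3) - y1 mod 29 = 18 * (2 - 1) - 12 = 6

2P = (1, 6)


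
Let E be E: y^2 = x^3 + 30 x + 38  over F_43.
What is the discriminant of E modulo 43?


4 a^3 + 27 b^2 = 4*30^3 + 27*38^2 = 108000 + 38988 = 146988
Delta = -16 * (146988) = -2351808
Delta mod 43 = 34

Delta = 34 (mod 43)


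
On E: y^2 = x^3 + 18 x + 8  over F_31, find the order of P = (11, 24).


Compute successive multiples of P until we hit O:
  1P = (11, 24)
  2P = (14, 20)
  3P = (25, 5)
  4P = (28, 19)
  5P = (10, 14)
  6P = (17, 9)
  7P = (17, 22)
  8P = (10, 17)
  ... (continuing to 13P)
  13P = O

ord(P) = 13


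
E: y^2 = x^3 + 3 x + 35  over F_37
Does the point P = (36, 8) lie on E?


Check whether y^2 = x^3 + 3 x + 35 (mod 37) for (x, y) = (36, 8).
LHS: y^2 = 8^2 mod 37 = 27
RHS: x^3 + 3 x + 35 = 36^3 + 3*36 + 35 mod 37 = 31
LHS != RHS

No, not on the curve


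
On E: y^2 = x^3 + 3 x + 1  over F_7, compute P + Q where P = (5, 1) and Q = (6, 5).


P != Q, so use the chord formula.
s = (y2 - y1) / (x2 - x1) = (4) / (1) mod 7 = 4
x3 = s^2 - x1 - x2 mod 7 = 4^2 - 5 - 6 = 5
y3 = s (x1 - x3) - y1 mod 7 = 4 * (5 - 5) - 1 = 6

P + Q = (5, 6)


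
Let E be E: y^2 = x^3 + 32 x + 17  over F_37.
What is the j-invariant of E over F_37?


Delta = -16(4 a^3 + 27 b^2) mod 37 = 35
-1728 * (4 a)^3 = -1728 * (4*32)^3 mod 37 = 23
j = 23 * 35^(-1) mod 37 = 7

j = 7 (mod 37)


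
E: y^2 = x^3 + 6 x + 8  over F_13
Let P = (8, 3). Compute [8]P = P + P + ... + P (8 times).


k = 8 = 1000_2 (binary, LSB first: 0001)
Double-and-add from P = (8, 3):
  bit 0 = 0: acc unchanged = O
  bit 1 = 0: acc unchanged = O
  bit 2 = 0: acc unchanged = O
  bit 3 = 1: acc = O + (3, 12) = (3, 12)

8P = (3, 12)


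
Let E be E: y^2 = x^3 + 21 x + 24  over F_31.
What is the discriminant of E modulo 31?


4 a^3 + 27 b^2 = 4*21^3 + 27*24^2 = 37044 + 15552 = 52596
Delta = -16 * (52596) = -841536
Delta mod 31 = 21

Delta = 21 (mod 31)


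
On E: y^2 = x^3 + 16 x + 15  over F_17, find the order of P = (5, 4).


Compute successive multiples of P until we hit O:
  1P = (5, 4)
  2P = (15, 14)
  3P = (15, 3)
  4P = (5, 13)
  5P = O

ord(P) = 5


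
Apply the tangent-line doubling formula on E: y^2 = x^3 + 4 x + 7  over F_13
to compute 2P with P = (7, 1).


Doubling: s = (3 x1^2 + a) / (2 y1)
s = (3*7^2 + 4) / (2*1) mod 13 = 4
x3 = s^2 - 2 x1 mod 13 = 4^2 - 2*7 = 2
y3 = s (x1 - x3) - y1 mod 13 = 4 * (7 - 2) - 1 = 6

2P = (2, 6)


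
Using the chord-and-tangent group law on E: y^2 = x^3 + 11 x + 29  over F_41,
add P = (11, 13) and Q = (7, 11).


P != Q, so use the chord formula.
s = (y2 - y1) / (x2 - x1) = (39) / (37) mod 41 = 21
x3 = s^2 - x1 - x2 mod 41 = 21^2 - 11 - 7 = 13
y3 = s (x1 - x3) - y1 mod 41 = 21 * (11 - 13) - 13 = 27

P + Q = (13, 27)


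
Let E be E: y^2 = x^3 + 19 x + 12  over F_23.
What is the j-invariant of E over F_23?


Delta = -16(4 a^3 + 27 b^2) mod 23 = 9
-1728 * (4 a)^3 = -1728 * (4*19)^3 mod 23 = 6
j = 6 * 9^(-1) mod 23 = 16

j = 16 (mod 23)


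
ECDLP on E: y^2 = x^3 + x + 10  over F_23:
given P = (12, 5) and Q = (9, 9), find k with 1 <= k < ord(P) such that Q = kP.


Enumerate multiples of P until we hit Q = (9, 9):
  1P = (12, 5)
  2P = (1, 9)
  3P = (5, 5)
  4P = (6, 18)
  5P = (18, 8)
  6P = (22, 13)
  7P = (20, 7)
  8P = (4, 20)
  9P = (8, 22)
  10P = (11, 8)
  11P = (9, 9)
Match found at i = 11.

k = 11


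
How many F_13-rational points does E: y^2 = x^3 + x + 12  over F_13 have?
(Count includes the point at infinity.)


For each x in F_13, count y with y^2 = x^3 + 1 x + 12 mod 13:
  x = 0: RHS = 12, y in [5, 8]  -> 2 point(s)
  x = 1: RHS = 1, y in [1, 12]  -> 2 point(s)
  x = 2: RHS = 9, y in [3, 10]  -> 2 point(s)
  x = 3: RHS = 3, y in [4, 9]  -> 2 point(s)
  x = 5: RHS = 12, y in [5, 8]  -> 2 point(s)
  x = 6: RHS = 0, y in [0]  -> 1 point(s)
  x = 8: RHS = 12, y in [5, 8]  -> 2 point(s)
  x = 9: RHS = 9, y in [3, 10]  -> 2 point(s)
  x = 12: RHS = 10, y in [6, 7]  -> 2 point(s)
Affine points: 17. Add the point at infinity: total = 18.

#E(F_13) = 18


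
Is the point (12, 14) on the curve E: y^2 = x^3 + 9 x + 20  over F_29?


Check whether y^2 = x^3 + 9 x + 20 (mod 29) for (x, y) = (12, 14).
LHS: y^2 = 14^2 mod 29 = 22
RHS: x^3 + 9 x + 20 = 12^3 + 9*12 + 20 mod 29 = 0
LHS != RHS

No, not on the curve


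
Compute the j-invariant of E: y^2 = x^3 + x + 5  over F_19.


Delta = -16(4 a^3 + 27 b^2) mod 19 = 4
-1728 * (4 a)^3 = -1728 * (4*1)^3 mod 19 = 7
j = 7 * 4^(-1) mod 19 = 16

j = 16 (mod 19)


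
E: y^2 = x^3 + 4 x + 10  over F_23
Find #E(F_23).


For each x in F_23, count y with y^2 = x^3 + 4 x + 10 mod 23:
  x = 2: RHS = 3, y in [7, 16]  -> 2 point(s)
  x = 3: RHS = 3, y in [7, 16]  -> 2 point(s)
  x = 7: RHS = 13, y in [6, 17]  -> 2 point(s)
  x = 8: RHS = 2, y in [5, 18]  -> 2 point(s)
  x = 9: RHS = 16, y in [4, 19]  -> 2 point(s)
  x = 14: RHS = 4, y in [2, 21]  -> 2 point(s)
  x = 15: RHS = 18, y in [8, 15]  -> 2 point(s)
  x = 17: RHS = 0, y in [0]  -> 1 point(s)
  x = 18: RHS = 3, y in [7, 16]  -> 2 point(s)
Affine points: 17. Add the point at infinity: total = 18.

#E(F_23) = 18


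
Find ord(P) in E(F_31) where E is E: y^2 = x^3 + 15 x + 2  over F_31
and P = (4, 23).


Compute successive multiples of P until we hit O:
  1P = (4, 23)
  2P = (27, 23)
  3P = (0, 8)
  4P = (12, 9)
  5P = (20, 5)
  6P = (1, 24)
  7P = (2, 28)
  8P = (8, 18)
  ... (continuing to 35P)
  35P = O

ord(P) = 35


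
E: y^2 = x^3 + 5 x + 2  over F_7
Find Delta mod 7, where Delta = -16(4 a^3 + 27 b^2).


4 a^3 + 27 b^2 = 4*5^3 + 27*2^2 = 500 + 108 = 608
Delta = -16 * (608) = -9728
Delta mod 7 = 2

Delta = 2 (mod 7)


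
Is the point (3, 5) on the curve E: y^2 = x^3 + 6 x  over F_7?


Check whether y^2 = x^3 + 6 x + 0 (mod 7) for (x, y) = (3, 5).
LHS: y^2 = 5^2 mod 7 = 4
RHS: x^3 + 6 x + 0 = 3^3 + 6*3 + 0 mod 7 = 3
LHS != RHS

No, not on the curve


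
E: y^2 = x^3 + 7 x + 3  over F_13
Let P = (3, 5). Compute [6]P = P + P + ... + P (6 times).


k = 6 = 110_2 (binary, LSB first: 011)
Double-and-add from P = (3, 5):
  bit 0 = 0: acc unchanged = O
  bit 1 = 1: acc = O + (4, 2) = (4, 2)
  bit 2 = 1: acc = (4, 2) + (8, 8) = (0, 4)

6P = (0, 4)


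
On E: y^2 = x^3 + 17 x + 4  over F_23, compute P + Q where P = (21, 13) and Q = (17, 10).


P != Q, so use the chord formula.
s = (y2 - y1) / (x2 - x1) = (20) / (19) mod 23 = 18
x3 = s^2 - x1 - x2 mod 23 = 18^2 - 21 - 17 = 10
y3 = s (x1 - x3) - y1 mod 23 = 18 * (21 - 10) - 13 = 1

P + Q = (10, 1)


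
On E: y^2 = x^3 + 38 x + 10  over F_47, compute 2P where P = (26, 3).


Doubling: s = (3 x1^2 + a) / (2 y1)
s = (3*26^2 + 38) / (2*3) mod 47 = 31
x3 = s^2 - 2 x1 mod 47 = 31^2 - 2*26 = 16
y3 = s (x1 - x3) - y1 mod 47 = 31 * (26 - 16) - 3 = 25

2P = (16, 25)


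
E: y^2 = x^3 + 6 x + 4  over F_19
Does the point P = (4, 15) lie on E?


Check whether y^2 = x^3 + 6 x + 4 (mod 19) for (x, y) = (4, 15).
LHS: y^2 = 15^2 mod 19 = 16
RHS: x^3 + 6 x + 4 = 4^3 + 6*4 + 4 mod 19 = 16
LHS = RHS

Yes, on the curve


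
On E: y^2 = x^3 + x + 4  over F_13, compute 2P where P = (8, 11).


Doubling: s = (3 x1^2 + a) / (2 y1)
s = (3*8^2 + 1) / (2*11) mod 13 = 7
x3 = s^2 - 2 x1 mod 13 = 7^2 - 2*8 = 7
y3 = s (x1 - x3) - y1 mod 13 = 7 * (8 - 7) - 11 = 9

2P = (7, 9)


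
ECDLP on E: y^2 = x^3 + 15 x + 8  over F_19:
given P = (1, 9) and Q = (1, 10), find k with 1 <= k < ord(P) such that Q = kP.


Enumerate multiples of P until we hit Q = (1, 10):
  1P = (1, 9)
  2P = (18, 12)
  3P = (7, 0)
  4P = (18, 7)
  5P = (1, 10)
Match found at i = 5.

k = 5


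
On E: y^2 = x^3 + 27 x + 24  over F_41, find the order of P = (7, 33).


Compute successive multiples of P until we hit O:
  1P = (7, 33)
  2P = (37, 37)
  3P = (30, 35)
  4P = (3, 3)
  5P = (36, 16)
  6P = (2, 39)
  7P = (40, 23)
  8P = (34, 5)
  ... (continuing to 51P)
  51P = O

ord(P) = 51


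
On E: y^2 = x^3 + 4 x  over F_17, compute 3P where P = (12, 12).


k = 3 = 11_2 (binary, LSB first: 11)
Double-and-add from P = (12, 12):
  bit 0 = 1: acc = O + (12, 12) = (12, 12)
  bit 1 = 1: acc = (12, 12) + (9, 0) = (12, 5)

3P = (12, 5)


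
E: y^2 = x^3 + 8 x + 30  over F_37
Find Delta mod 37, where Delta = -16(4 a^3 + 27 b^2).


4 a^3 + 27 b^2 = 4*8^3 + 27*30^2 = 2048 + 24300 = 26348
Delta = -16 * (26348) = -421568
Delta mod 37 = 10

Delta = 10 (mod 37)


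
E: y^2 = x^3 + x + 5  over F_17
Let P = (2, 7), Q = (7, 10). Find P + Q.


P != Q, so use the chord formula.
s = (y2 - y1) / (x2 - x1) = (3) / (5) mod 17 = 4
x3 = s^2 - x1 - x2 mod 17 = 4^2 - 2 - 7 = 7
y3 = s (x1 - x3) - y1 mod 17 = 4 * (2 - 7) - 7 = 7

P + Q = (7, 7)


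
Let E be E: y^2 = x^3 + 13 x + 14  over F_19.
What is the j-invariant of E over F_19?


Delta = -16(4 a^3 + 27 b^2) mod 19 = 3
-1728 * (4 a)^3 = -1728 * (4*13)^3 mod 19 = 8
j = 8 * 3^(-1) mod 19 = 9

j = 9 (mod 19)


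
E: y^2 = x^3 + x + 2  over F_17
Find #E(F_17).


For each x in F_17, count y with y^2 = x^3 + 1 x + 2 mod 17:
  x = 0: RHS = 2, y in [6, 11]  -> 2 point(s)
  x = 1: RHS = 4, y in [2, 15]  -> 2 point(s)
  x = 3: RHS = 15, y in [7, 10]  -> 2 point(s)
  x = 4: RHS = 2, y in [6, 11]  -> 2 point(s)
  x = 5: RHS = 13, y in [8, 9]  -> 2 point(s)
  x = 9: RHS = 9, y in [3, 14]  -> 2 point(s)
  x = 10: RHS = 9, y in [3, 14]  -> 2 point(s)
  x = 11: RHS = 1, y in [1, 16]  -> 2 point(s)
  x = 12: RHS = 8, y in [5, 12]  -> 2 point(s)
  x = 13: RHS = 2, y in [6, 11]  -> 2 point(s)
  x = 15: RHS = 9, y in [3, 14]  -> 2 point(s)
  x = 16: RHS = 0, y in [0]  -> 1 point(s)
Affine points: 23. Add the point at infinity: total = 24.

#E(F_17) = 24


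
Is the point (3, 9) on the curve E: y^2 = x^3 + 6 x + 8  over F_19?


Check whether y^2 = x^3 + 6 x + 8 (mod 19) for (x, y) = (3, 9).
LHS: y^2 = 9^2 mod 19 = 5
RHS: x^3 + 6 x + 8 = 3^3 + 6*3 + 8 mod 19 = 15
LHS != RHS

No, not on the curve


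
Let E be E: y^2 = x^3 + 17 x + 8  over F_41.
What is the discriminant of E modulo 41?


4 a^3 + 27 b^2 = 4*17^3 + 27*8^2 = 19652 + 1728 = 21380
Delta = -16 * (21380) = -342080
Delta mod 41 = 24

Delta = 24 (mod 41)


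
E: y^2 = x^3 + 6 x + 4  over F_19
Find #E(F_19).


For each x in F_19, count y with y^2 = x^3 + 6 x + 4 mod 19:
  x = 0: RHS = 4, y in [2, 17]  -> 2 point(s)
  x = 1: RHS = 11, y in [7, 12]  -> 2 point(s)
  x = 2: RHS = 5, y in [9, 10]  -> 2 point(s)
  x = 3: RHS = 11, y in [7, 12]  -> 2 point(s)
  x = 4: RHS = 16, y in [4, 15]  -> 2 point(s)
  x = 5: RHS = 7, y in [8, 11]  -> 2 point(s)
  x = 6: RHS = 9, y in [3, 16]  -> 2 point(s)
  x = 7: RHS = 9, y in [3, 16]  -> 2 point(s)
  x = 10: RHS = 0, y in [0]  -> 1 point(s)
  x = 14: RHS = 1, y in [1, 18]  -> 2 point(s)
  x = 15: RHS = 11, y in [7, 12]  -> 2 point(s)
  x = 16: RHS = 16, y in [4, 15]  -> 2 point(s)
  x = 18: RHS = 16, y in [4, 15]  -> 2 point(s)
Affine points: 25. Add the point at infinity: total = 26.

#E(F_19) = 26


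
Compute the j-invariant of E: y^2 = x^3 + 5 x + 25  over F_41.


Delta = -16(4 a^3 + 27 b^2) mod 41 = 21
-1728 * (4 a)^3 = -1728 * (4*5)^3 mod 41 = 11
j = 11 * 21^(-1) mod 41 = 22

j = 22 (mod 41)


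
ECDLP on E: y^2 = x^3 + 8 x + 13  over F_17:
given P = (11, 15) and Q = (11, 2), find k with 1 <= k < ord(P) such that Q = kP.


Enumerate multiples of P until we hit Q = (11, 2):
  1P = (11, 15)
  2P = (3, 8)
  3P = (12, 16)
  4P = (12, 1)
  5P = (3, 9)
  6P = (11, 2)
Match found at i = 6.

k = 6


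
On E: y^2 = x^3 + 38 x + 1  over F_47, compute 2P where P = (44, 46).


Doubling: s = (3 x1^2 + a) / (2 y1)
s = (3*44^2 + 38) / (2*46) mod 47 = 38
x3 = s^2 - 2 x1 mod 47 = 38^2 - 2*44 = 40
y3 = s (x1 - x3) - y1 mod 47 = 38 * (44 - 40) - 46 = 12

2P = (40, 12)


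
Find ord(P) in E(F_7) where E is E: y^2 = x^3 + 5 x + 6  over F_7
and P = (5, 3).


Compute successive multiples of P until we hit O:
  1P = (5, 3)
  2P = (6, 0)
  3P = (5, 4)
  4P = O

ord(P) = 4


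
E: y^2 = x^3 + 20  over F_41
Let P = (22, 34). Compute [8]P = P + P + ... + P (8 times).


k = 8 = 1000_2 (binary, LSB first: 0001)
Double-and-add from P = (22, 34):
  bit 0 = 0: acc unchanged = O
  bit 1 = 0: acc unchanged = O
  bit 2 = 0: acc unchanged = O
  bit 3 = 1: acc = O + (23, 25) = (23, 25)

8P = (23, 25)


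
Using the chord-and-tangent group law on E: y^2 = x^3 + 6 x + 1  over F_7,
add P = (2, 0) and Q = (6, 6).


P != Q, so use the chord formula.
s = (y2 - y1) / (x2 - x1) = (6) / (4) mod 7 = 5
x3 = s^2 - x1 - x2 mod 7 = 5^2 - 2 - 6 = 3
y3 = s (x1 - x3) - y1 mod 7 = 5 * (2 - 3) - 0 = 2

P + Q = (3, 2)


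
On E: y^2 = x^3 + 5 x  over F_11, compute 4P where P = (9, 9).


k = 4 = 100_2 (binary, LSB first: 001)
Double-and-add from P = (9, 9):
  bit 0 = 0: acc unchanged = O
  bit 1 = 0: acc unchanged = O
  bit 2 = 1: acc = O + (9, 9) = (9, 9)

4P = (9, 9)


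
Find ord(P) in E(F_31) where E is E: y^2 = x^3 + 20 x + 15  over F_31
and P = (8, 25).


Compute successive multiples of P until we hit O:
  1P = (8, 25)
  2P = (24, 20)
  3P = (6, 17)
  4P = (2, 30)
  5P = (26, 21)
  6P = (7, 23)
  7P = (20, 13)
  8P = (4, 2)
  ... (continuing to 20P)
  20P = O

ord(P) = 20


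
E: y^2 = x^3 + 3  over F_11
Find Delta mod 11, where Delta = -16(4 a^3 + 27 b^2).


4 a^3 + 27 b^2 = 4*0^3 + 27*3^2 = 0 + 243 = 243
Delta = -16 * (243) = -3888
Delta mod 11 = 6

Delta = 6 (mod 11)


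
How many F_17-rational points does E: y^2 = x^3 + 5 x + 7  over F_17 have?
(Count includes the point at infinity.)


For each x in F_17, count y with y^2 = x^3 + 5 x + 7 mod 17:
  x = 1: RHS = 13, y in [8, 9]  -> 2 point(s)
  x = 2: RHS = 8, y in [5, 12]  -> 2 point(s)
  x = 3: RHS = 15, y in [7, 10]  -> 2 point(s)
  x = 5: RHS = 4, y in [2, 15]  -> 2 point(s)
  x = 6: RHS = 15, y in [7, 10]  -> 2 point(s)
  x = 8: RHS = 15, y in [7, 10]  -> 2 point(s)
  x = 9: RHS = 16, y in [4, 13]  -> 2 point(s)
  x = 11: RHS = 16, y in [4, 13]  -> 2 point(s)
  x = 13: RHS = 8, y in [5, 12]  -> 2 point(s)
  x = 14: RHS = 16, y in [4, 13]  -> 2 point(s)
  x = 16: RHS = 1, y in [1, 16]  -> 2 point(s)
Affine points: 22. Add the point at infinity: total = 23.

#E(F_17) = 23


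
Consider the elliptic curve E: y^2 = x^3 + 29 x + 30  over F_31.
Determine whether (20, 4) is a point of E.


Check whether y^2 = x^3 + 29 x + 30 (mod 31) for (x, y) = (20, 4).
LHS: y^2 = 4^2 mod 31 = 16
RHS: x^3 + 29 x + 30 = 20^3 + 29*20 + 30 mod 31 = 23
LHS != RHS

No, not on the curve


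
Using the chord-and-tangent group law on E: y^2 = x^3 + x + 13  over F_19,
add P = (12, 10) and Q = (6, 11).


P != Q, so use the chord formula.
s = (y2 - y1) / (x2 - x1) = (1) / (13) mod 19 = 3
x3 = s^2 - x1 - x2 mod 19 = 3^2 - 12 - 6 = 10
y3 = s (x1 - x3) - y1 mod 19 = 3 * (12 - 10) - 10 = 15

P + Q = (10, 15)


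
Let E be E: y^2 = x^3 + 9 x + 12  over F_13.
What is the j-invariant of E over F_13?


Delta = -16(4 a^3 + 27 b^2) mod 13 = 11
-1728 * (4 a)^3 = -1728 * (4*9)^3 mod 13 = 12
j = 12 * 11^(-1) mod 13 = 7

j = 7 (mod 13)


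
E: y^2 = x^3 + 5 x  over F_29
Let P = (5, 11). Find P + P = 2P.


Doubling: s = (3 x1^2 + a) / (2 y1)
s = (3*5^2 + 5) / (2*11) mod 29 = 1
x3 = s^2 - 2 x1 mod 29 = 1^2 - 2*5 = 20
y3 = s (x1 - x3) - y1 mod 29 = 1 * (5 - 20) - 11 = 3

2P = (20, 3)


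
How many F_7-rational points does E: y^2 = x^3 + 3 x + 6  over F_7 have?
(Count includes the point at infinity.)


For each x in F_7, count y with y^2 = x^3 + 3 x + 6 mod 7:
  x = 3: RHS = 0, y in [0]  -> 1 point(s)
  x = 6: RHS = 2, y in [3, 4]  -> 2 point(s)
Affine points: 3. Add the point at infinity: total = 4.

#E(F_7) = 4


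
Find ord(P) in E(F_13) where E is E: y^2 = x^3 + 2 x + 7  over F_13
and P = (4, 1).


Compute successive multiples of P until we hit O:
  1P = (4, 1)
  2P = (6, 1)
  3P = (3, 12)
  4P = (10, 0)
  5P = (3, 1)
  6P = (6, 12)
  7P = (4, 12)
  8P = O

ord(P) = 8


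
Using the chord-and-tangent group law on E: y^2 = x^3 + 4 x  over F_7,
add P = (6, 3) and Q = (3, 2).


P != Q, so use the chord formula.
s = (y2 - y1) / (x2 - x1) = (6) / (4) mod 7 = 5
x3 = s^2 - x1 - x2 mod 7 = 5^2 - 6 - 3 = 2
y3 = s (x1 - x3) - y1 mod 7 = 5 * (6 - 2) - 3 = 3

P + Q = (2, 3)


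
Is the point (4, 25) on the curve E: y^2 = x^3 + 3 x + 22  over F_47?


Check whether y^2 = x^3 + 3 x + 22 (mod 47) for (x, y) = (4, 25).
LHS: y^2 = 25^2 mod 47 = 14
RHS: x^3 + 3 x + 22 = 4^3 + 3*4 + 22 mod 47 = 4
LHS != RHS

No, not on the curve


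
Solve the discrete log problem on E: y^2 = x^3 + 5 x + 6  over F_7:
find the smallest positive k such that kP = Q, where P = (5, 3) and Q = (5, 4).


Enumerate multiples of P until we hit Q = (5, 4):
  1P = (5, 3)
  2P = (6, 0)
  3P = (5, 4)
Match found at i = 3.

k = 3


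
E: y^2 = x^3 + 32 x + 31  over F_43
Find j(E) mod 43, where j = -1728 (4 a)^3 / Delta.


Delta = -16(4 a^3 + 27 b^2) mod 43 = 14
-1728 * (4 a)^3 = -1728 * (4*32)^3 mod 43 = 8
j = 8 * 14^(-1) mod 43 = 19

j = 19 (mod 43)


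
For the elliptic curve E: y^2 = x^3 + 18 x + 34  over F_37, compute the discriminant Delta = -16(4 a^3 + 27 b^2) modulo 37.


4 a^3 + 27 b^2 = 4*18^3 + 27*34^2 = 23328 + 31212 = 54540
Delta = -16 * (54540) = -872640
Delta mod 37 = 5

Delta = 5 (mod 37)


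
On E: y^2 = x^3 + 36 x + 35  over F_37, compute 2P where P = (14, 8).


Doubling: s = (3 x1^2 + a) / (2 y1)
s = (3*14^2 + 36) / (2*8) mod 37 = 2
x3 = s^2 - 2 x1 mod 37 = 2^2 - 2*14 = 13
y3 = s (x1 - x3) - y1 mod 37 = 2 * (14 - 13) - 8 = 31

2P = (13, 31)


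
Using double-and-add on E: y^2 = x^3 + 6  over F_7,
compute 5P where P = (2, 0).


k = 5 = 101_2 (binary, LSB first: 101)
Double-and-add from P = (2, 0):
  bit 0 = 1: acc = O + (2, 0) = (2, 0)
  bit 1 = 0: acc unchanged = (2, 0)
  bit 2 = 1: acc = (2, 0) + O = (2, 0)

5P = (2, 0)


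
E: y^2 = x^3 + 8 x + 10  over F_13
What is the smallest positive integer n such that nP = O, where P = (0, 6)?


Compute successive multiples of P until we hit O:
  1P = (0, 6)
  2P = (12, 12)
  3P = (11, 8)
  4P = (3, 10)
  5P = (6, 12)
  6P = (8, 12)
  7P = (8, 1)
  8P = (6, 1)
  ... (continuing to 13P)
  13P = O

ord(P) = 13


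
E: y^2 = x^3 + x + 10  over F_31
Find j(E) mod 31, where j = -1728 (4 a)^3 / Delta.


Delta = -16(4 a^3 + 27 b^2) mod 31 = 12
-1728 * (4 a)^3 = -1728 * (4*1)^3 mod 31 = 16
j = 16 * 12^(-1) mod 31 = 22

j = 22 (mod 31)


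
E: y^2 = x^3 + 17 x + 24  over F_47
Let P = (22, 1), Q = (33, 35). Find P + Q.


P != Q, so use the chord formula.
s = (y2 - y1) / (x2 - x1) = (34) / (11) mod 47 = 33
x3 = s^2 - x1 - x2 mod 47 = 33^2 - 22 - 33 = 0
y3 = s (x1 - x3) - y1 mod 47 = 33 * (22 - 0) - 1 = 20

P + Q = (0, 20)


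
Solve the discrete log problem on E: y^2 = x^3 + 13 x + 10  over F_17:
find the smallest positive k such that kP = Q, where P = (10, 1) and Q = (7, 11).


Enumerate multiples of P until we hit Q = (7, 11):
  1P = (10, 1)
  2P = (5, 8)
  3P = (6, 7)
  4P = (16, 8)
  5P = (7, 11)
Match found at i = 5.

k = 5


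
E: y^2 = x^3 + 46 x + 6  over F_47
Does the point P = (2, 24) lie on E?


Check whether y^2 = x^3 + 46 x + 6 (mod 47) for (x, y) = (2, 24).
LHS: y^2 = 24^2 mod 47 = 12
RHS: x^3 + 46 x + 6 = 2^3 + 46*2 + 6 mod 47 = 12
LHS = RHS

Yes, on the curve


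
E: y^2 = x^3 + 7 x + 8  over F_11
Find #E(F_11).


For each x in F_11, count y with y^2 = x^3 + 7 x + 8 mod 11:
  x = 1: RHS = 5, y in [4, 7]  -> 2 point(s)
  x = 3: RHS = 1, y in [1, 10]  -> 2 point(s)
  x = 4: RHS = 1, y in [1, 10]  -> 2 point(s)
  x = 5: RHS = 3, y in [5, 6]  -> 2 point(s)
  x = 7: RHS = 4, y in [2, 9]  -> 2 point(s)
  x = 8: RHS = 4, y in [2, 9]  -> 2 point(s)
  x = 10: RHS = 0, y in [0]  -> 1 point(s)
Affine points: 13. Add the point at infinity: total = 14.

#E(F_11) = 14


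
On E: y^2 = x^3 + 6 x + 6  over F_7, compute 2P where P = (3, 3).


Doubling: s = (3 x1^2 + a) / (2 y1)
s = (3*3^2 + 6) / (2*3) mod 7 = 2
x3 = s^2 - 2 x1 mod 7 = 2^2 - 2*3 = 5
y3 = s (x1 - x3) - y1 mod 7 = 2 * (3 - 5) - 3 = 0

2P = (5, 0)


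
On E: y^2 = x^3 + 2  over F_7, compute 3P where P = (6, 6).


k = 3 = 11_2 (binary, LSB first: 11)
Double-and-add from P = (6, 6):
  bit 0 = 1: acc = O + (6, 6) = (6, 6)
  bit 1 = 1: acc = (6, 6) + (6, 1) = O

3P = O


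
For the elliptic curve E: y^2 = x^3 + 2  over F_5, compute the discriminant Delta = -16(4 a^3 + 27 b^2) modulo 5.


4 a^3 + 27 b^2 = 4*0^3 + 27*2^2 = 0 + 108 = 108
Delta = -16 * (108) = -1728
Delta mod 5 = 2

Delta = 2 (mod 5)


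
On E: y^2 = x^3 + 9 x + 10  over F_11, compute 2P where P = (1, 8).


Doubling: s = (3 x1^2 + a) / (2 y1)
s = (3*1^2 + 9) / (2*8) mod 11 = 9
x3 = s^2 - 2 x1 mod 11 = 9^2 - 2*1 = 2
y3 = s (x1 - x3) - y1 mod 11 = 9 * (1 - 2) - 8 = 5

2P = (2, 5)


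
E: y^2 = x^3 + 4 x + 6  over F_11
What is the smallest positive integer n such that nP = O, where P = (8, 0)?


Compute successive multiples of P until we hit O:
  1P = (8, 0)
  2P = O

ord(P) = 2


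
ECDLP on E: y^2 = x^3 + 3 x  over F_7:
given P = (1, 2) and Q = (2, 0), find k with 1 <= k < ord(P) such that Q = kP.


Enumerate multiples of P until we hit Q = (2, 0):
  1P = (1, 2)
  2P = (2, 0)
Match found at i = 2.

k = 2


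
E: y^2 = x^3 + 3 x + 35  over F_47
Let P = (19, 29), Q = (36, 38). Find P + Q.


P != Q, so use the chord formula.
s = (y2 - y1) / (x2 - x1) = (9) / (17) mod 47 = 42
x3 = s^2 - x1 - x2 mod 47 = 42^2 - 19 - 36 = 17
y3 = s (x1 - x3) - y1 mod 47 = 42 * (19 - 17) - 29 = 8

P + Q = (17, 8)


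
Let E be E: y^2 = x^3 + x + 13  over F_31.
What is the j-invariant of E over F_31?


Delta = -16(4 a^3 + 27 b^2) mod 31 = 26
-1728 * (4 a)^3 = -1728 * (4*1)^3 mod 31 = 16
j = 16 * 26^(-1) mod 31 = 3

j = 3 (mod 31)


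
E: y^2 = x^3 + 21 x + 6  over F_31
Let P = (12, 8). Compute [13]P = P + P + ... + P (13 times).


k = 13 = 1101_2 (binary, LSB first: 1011)
Double-and-add from P = (12, 8):
  bit 0 = 1: acc = O + (12, 8) = (12, 8)
  bit 1 = 0: acc unchanged = (12, 8)
  bit 2 = 1: acc = (12, 8) + (21, 25) = (23, 16)
  bit 3 = 1: acc = (23, 16) + (9, 26) = (9, 5)

13P = (9, 5)


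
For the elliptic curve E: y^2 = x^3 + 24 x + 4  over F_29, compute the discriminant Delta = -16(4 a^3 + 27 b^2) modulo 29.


4 a^3 + 27 b^2 = 4*24^3 + 27*4^2 = 55296 + 432 = 55728
Delta = -16 * (55728) = -891648
Delta mod 29 = 15

Delta = 15 (mod 29)


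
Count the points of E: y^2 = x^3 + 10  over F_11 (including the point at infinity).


For each x in F_11, count y with y^2 = x^3 + 0 x + 10 mod 11:
  x = 1: RHS = 0, y in [0]  -> 1 point(s)
  x = 3: RHS = 4, y in [2, 9]  -> 2 point(s)
  x = 5: RHS = 3, y in [5, 6]  -> 2 point(s)
  x = 7: RHS = 1, y in [1, 10]  -> 2 point(s)
  x = 8: RHS = 5, y in [4, 7]  -> 2 point(s)
  x = 10: RHS = 9, y in [3, 8]  -> 2 point(s)
Affine points: 11. Add the point at infinity: total = 12.

#E(F_11) = 12


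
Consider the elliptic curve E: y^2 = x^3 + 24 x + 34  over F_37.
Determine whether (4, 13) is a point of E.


Check whether y^2 = x^3 + 24 x + 34 (mod 37) for (x, y) = (4, 13).
LHS: y^2 = 13^2 mod 37 = 21
RHS: x^3 + 24 x + 34 = 4^3 + 24*4 + 34 mod 37 = 9
LHS != RHS

No, not on the curve


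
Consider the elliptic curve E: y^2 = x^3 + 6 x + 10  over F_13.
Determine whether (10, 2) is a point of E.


Check whether y^2 = x^3 + 6 x + 10 (mod 13) for (x, y) = (10, 2).
LHS: y^2 = 2^2 mod 13 = 4
RHS: x^3 + 6 x + 10 = 10^3 + 6*10 + 10 mod 13 = 4
LHS = RHS

Yes, on the curve


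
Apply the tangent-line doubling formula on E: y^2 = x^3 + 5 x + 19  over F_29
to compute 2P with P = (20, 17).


Doubling: s = (3 x1^2 + a) / (2 y1)
s = (3*20^2 + 5) / (2*17) mod 29 = 9
x3 = s^2 - 2 x1 mod 29 = 9^2 - 2*20 = 12
y3 = s (x1 - x3) - y1 mod 29 = 9 * (20 - 12) - 17 = 26

2P = (12, 26)


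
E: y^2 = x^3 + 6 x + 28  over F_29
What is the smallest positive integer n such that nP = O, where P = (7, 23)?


Compute successive multiples of P until we hit O:
  1P = (7, 23)
  2P = (9, 17)
  3P = (22, 22)
  4P = (4, 0)
  5P = (22, 7)
  6P = (9, 12)
  7P = (7, 6)
  8P = O

ord(P) = 8


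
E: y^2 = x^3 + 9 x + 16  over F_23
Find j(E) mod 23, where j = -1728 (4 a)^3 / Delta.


Delta = -16(4 a^3 + 27 b^2) mod 23 = 3
-1728 * (4 a)^3 = -1728 * (4*9)^3 mod 23 = 10
j = 10 * 3^(-1) mod 23 = 11

j = 11 (mod 23)


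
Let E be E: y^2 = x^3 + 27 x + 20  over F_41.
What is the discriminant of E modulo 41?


4 a^3 + 27 b^2 = 4*27^3 + 27*20^2 = 78732 + 10800 = 89532
Delta = -16 * (89532) = -1432512
Delta mod 41 = 28

Delta = 28 (mod 41)


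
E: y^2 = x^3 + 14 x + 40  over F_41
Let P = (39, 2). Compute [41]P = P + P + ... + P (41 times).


k = 41 = 101001_2 (binary, LSB first: 100101)
Double-and-add from P = (39, 2):
  bit 0 = 1: acc = O + (39, 2) = (39, 2)
  bit 1 = 0: acc unchanged = (39, 2)
  bit 2 = 0: acc unchanged = (39, 2)
  bit 3 = 1: acc = (39, 2) + (17, 5) = (30, 21)
  bit 4 = 0: acc unchanged = (30, 21)
  bit 5 = 1: acc = (30, 21) + (21, 40) = (39, 39)

41P = (39, 39)


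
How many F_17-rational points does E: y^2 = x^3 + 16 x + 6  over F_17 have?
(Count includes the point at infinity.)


For each x in F_17, count y with y^2 = x^3 + 16 x + 6 mod 17:
  x = 3: RHS = 13, y in [8, 9]  -> 2 point(s)
  x = 4: RHS = 15, y in [7, 10]  -> 2 point(s)
  x = 7: RHS = 2, y in [6, 11]  -> 2 point(s)
  x = 8: RHS = 0, y in [0]  -> 1 point(s)
  x = 11: RHS = 0, y in [0]  -> 1 point(s)
  x = 14: RHS = 16, y in [4, 13]  -> 2 point(s)
  x = 15: RHS = 0, y in [0]  -> 1 point(s)
Affine points: 11. Add the point at infinity: total = 12.

#E(F_17) = 12


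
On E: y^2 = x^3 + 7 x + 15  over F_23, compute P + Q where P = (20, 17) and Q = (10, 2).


P != Q, so use the chord formula.
s = (y2 - y1) / (x2 - x1) = (8) / (13) mod 23 = 13
x3 = s^2 - x1 - x2 mod 23 = 13^2 - 20 - 10 = 1
y3 = s (x1 - x3) - y1 mod 23 = 13 * (20 - 1) - 17 = 0

P + Q = (1, 0)


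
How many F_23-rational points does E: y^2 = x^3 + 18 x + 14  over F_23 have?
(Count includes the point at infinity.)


For each x in F_23, count y with y^2 = x^3 + 18 x + 14 mod 23:
  x = 2: RHS = 12, y in [9, 14]  -> 2 point(s)
  x = 3: RHS = 3, y in [7, 16]  -> 2 point(s)
  x = 4: RHS = 12, y in [9, 14]  -> 2 point(s)
  x = 6: RHS = 16, y in [4, 19]  -> 2 point(s)
  x = 7: RHS = 0, y in [0]  -> 1 point(s)
  x = 8: RHS = 3, y in [7, 16]  -> 2 point(s)
  x = 9: RHS = 8, y in [10, 13]  -> 2 point(s)
  x = 11: RHS = 2, y in [5, 18]  -> 2 point(s)
  x = 12: RHS = 3, y in [7, 16]  -> 2 point(s)
  x = 15: RHS = 2, y in [5, 18]  -> 2 point(s)
  x = 17: RHS = 12, y in [9, 14]  -> 2 point(s)
  x = 18: RHS = 6, y in [11, 12]  -> 2 point(s)
  x = 19: RHS = 16, y in [4, 19]  -> 2 point(s)
  x = 20: RHS = 2, y in [5, 18]  -> 2 point(s)
  x = 21: RHS = 16, y in [4, 19]  -> 2 point(s)
  x = 22: RHS = 18, y in [8, 15]  -> 2 point(s)
Affine points: 31. Add the point at infinity: total = 32.

#E(F_23) = 32


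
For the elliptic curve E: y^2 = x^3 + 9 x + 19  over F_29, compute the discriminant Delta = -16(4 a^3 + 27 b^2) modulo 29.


4 a^3 + 27 b^2 = 4*9^3 + 27*19^2 = 2916 + 9747 = 12663
Delta = -16 * (12663) = -202608
Delta mod 29 = 15

Delta = 15 (mod 29)


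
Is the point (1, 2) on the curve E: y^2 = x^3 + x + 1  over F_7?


Check whether y^2 = x^3 + 1 x + 1 (mod 7) for (x, y) = (1, 2).
LHS: y^2 = 2^2 mod 7 = 4
RHS: x^3 + 1 x + 1 = 1^3 + 1*1 + 1 mod 7 = 3
LHS != RHS

No, not on the curve


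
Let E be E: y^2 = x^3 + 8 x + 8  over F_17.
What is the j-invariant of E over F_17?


Delta = -16(4 a^3 + 27 b^2) mod 17 = 2
-1728 * (4 a)^3 = -1728 * (4*8)^3 mod 17 = 3
j = 3 * 2^(-1) mod 17 = 10

j = 10 (mod 17)


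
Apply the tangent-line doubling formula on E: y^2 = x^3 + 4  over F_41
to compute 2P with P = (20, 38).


Doubling: s = (3 x1^2 + a) / (2 y1)
s = (3*20^2 + 0) / (2*38) mod 41 = 5
x3 = s^2 - 2 x1 mod 41 = 5^2 - 2*20 = 26
y3 = s (x1 - x3) - y1 mod 41 = 5 * (20 - 26) - 38 = 14

2P = (26, 14)


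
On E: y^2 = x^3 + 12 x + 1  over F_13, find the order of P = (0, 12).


Compute successive multiples of P until we hit O:
  1P = (0, 12)
  2P = (10, 9)
  3P = (4, 10)
  4P = (6, 4)
  5P = (3, 5)
  6P = (1, 12)
  7P = (12, 1)
  8P = (5, 11)
  ... (continuing to 19P)
  19P = O

ord(P) = 19


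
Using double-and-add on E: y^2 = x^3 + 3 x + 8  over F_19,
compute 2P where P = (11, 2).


k = 2 = 10_2 (binary, LSB first: 01)
Double-and-add from P = (11, 2):
  bit 0 = 0: acc unchanged = O
  bit 1 = 1: acc = O + (14, 18) = (14, 18)

2P = (14, 18)


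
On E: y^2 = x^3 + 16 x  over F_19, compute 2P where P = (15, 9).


Doubling: s = (3 x1^2 + a) / (2 y1)
s = (3*15^2 + 16) / (2*9) mod 19 = 12
x3 = s^2 - 2 x1 mod 19 = 12^2 - 2*15 = 0
y3 = s (x1 - x3) - y1 mod 19 = 12 * (15 - 0) - 9 = 0

2P = (0, 0)


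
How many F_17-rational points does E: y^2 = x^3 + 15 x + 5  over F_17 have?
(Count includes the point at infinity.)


For each x in F_17, count y with y^2 = x^3 + 15 x + 5 mod 17:
  x = 1: RHS = 4, y in [2, 15]  -> 2 point(s)
  x = 2: RHS = 9, y in [3, 14]  -> 2 point(s)
  x = 3: RHS = 9, y in [3, 14]  -> 2 point(s)
  x = 5: RHS = 1, y in [1, 16]  -> 2 point(s)
  x = 8: RHS = 8, y in [5, 12]  -> 2 point(s)
  x = 9: RHS = 2, y in [6, 11]  -> 2 point(s)
  x = 10: RHS = 16, y in [4, 13]  -> 2 point(s)
  x = 12: RHS = 9, y in [3, 14]  -> 2 point(s)
  x = 13: RHS = 0, y in [0]  -> 1 point(s)
  x = 14: RHS = 1, y in [1, 16]  -> 2 point(s)
  x = 15: RHS = 1, y in [1, 16]  -> 2 point(s)
Affine points: 21. Add the point at infinity: total = 22.

#E(F_17) = 22


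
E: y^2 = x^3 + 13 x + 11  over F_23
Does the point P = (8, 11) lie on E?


Check whether y^2 = x^3 + 13 x + 11 (mod 23) for (x, y) = (8, 11).
LHS: y^2 = 11^2 mod 23 = 6
RHS: x^3 + 13 x + 11 = 8^3 + 13*8 + 11 mod 23 = 6
LHS = RHS

Yes, on the curve


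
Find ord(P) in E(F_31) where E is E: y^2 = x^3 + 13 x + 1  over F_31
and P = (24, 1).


Compute successive multiples of P until we hit O:
  1P = (24, 1)
  2P = (28, 20)
  3P = (19, 15)
  4P = (7, 1)
  5P = (0, 30)
  6P = (21, 7)
  7P = (21, 24)
  8P = (0, 1)
  ... (continuing to 13P)
  13P = O

ord(P) = 13


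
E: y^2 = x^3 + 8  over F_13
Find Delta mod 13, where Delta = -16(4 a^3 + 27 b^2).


4 a^3 + 27 b^2 = 4*0^3 + 27*8^2 = 0 + 1728 = 1728
Delta = -16 * (1728) = -27648
Delta mod 13 = 3

Delta = 3 (mod 13)


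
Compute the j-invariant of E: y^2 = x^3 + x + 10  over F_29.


Delta = -16(4 a^3 + 27 b^2) mod 29 = 4
-1728 * (4 a)^3 = -1728 * (4*1)^3 mod 29 = 14
j = 14 * 4^(-1) mod 29 = 18

j = 18 (mod 29)


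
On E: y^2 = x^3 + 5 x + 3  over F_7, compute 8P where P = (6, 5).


k = 8 = 1000_2 (binary, LSB first: 0001)
Double-and-add from P = (6, 5):
  bit 0 = 0: acc unchanged = O
  bit 1 = 0: acc unchanged = O
  bit 2 = 0: acc unchanged = O
  bit 3 = 1: acc = O + (6, 2) = (6, 2)

8P = (6, 2)


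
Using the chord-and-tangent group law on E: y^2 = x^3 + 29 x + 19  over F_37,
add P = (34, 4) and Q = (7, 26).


P != Q, so use the chord formula.
s = (y2 - y1) / (x2 - x1) = (22) / (10) mod 37 = 17
x3 = s^2 - x1 - x2 mod 37 = 17^2 - 34 - 7 = 26
y3 = s (x1 - x3) - y1 mod 37 = 17 * (34 - 26) - 4 = 21

P + Q = (26, 21)


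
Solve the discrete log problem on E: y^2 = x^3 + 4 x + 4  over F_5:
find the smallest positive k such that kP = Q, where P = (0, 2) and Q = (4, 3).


Enumerate multiples of P until we hit Q = (4, 3):
  1P = (0, 2)
  2P = (1, 2)
  3P = (4, 3)
Match found at i = 3.

k = 3


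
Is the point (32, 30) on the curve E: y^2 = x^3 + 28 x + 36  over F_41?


Check whether y^2 = x^3 + 28 x + 36 (mod 41) for (x, y) = (32, 30).
LHS: y^2 = 30^2 mod 41 = 39
RHS: x^3 + 28 x + 36 = 32^3 + 28*32 + 36 mod 41 = 39
LHS = RHS

Yes, on the curve


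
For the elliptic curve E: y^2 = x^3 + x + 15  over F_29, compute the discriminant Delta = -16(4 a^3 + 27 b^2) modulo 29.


4 a^3 + 27 b^2 = 4*1^3 + 27*15^2 = 4 + 6075 = 6079
Delta = -16 * (6079) = -97264
Delta mod 29 = 2

Delta = 2 (mod 29)


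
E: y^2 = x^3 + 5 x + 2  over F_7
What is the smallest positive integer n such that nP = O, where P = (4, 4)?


Compute successive multiples of P until we hit O:
  1P = (4, 4)
  2P = (1, 1)
  3P = (3, 4)
  4P = (0, 3)
  5P = (0, 4)
  6P = (3, 3)
  7P = (1, 6)
  8P = (4, 3)
  ... (continuing to 9P)
  9P = O

ord(P) = 9


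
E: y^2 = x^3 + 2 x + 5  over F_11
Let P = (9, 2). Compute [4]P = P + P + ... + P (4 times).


k = 4 = 100_2 (binary, LSB first: 001)
Double-and-add from P = (9, 2):
  bit 0 = 0: acc unchanged = O
  bit 1 = 0: acc unchanged = O
  bit 2 = 1: acc = O + (9, 9) = (9, 9)

4P = (9, 9)


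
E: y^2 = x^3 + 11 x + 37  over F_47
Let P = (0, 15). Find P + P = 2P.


Doubling: s = (3 x1^2 + a) / (2 y1)
s = (3*0^2 + 11) / (2*15) mod 47 = 27
x3 = s^2 - 2 x1 mod 47 = 27^2 - 2*0 = 24
y3 = s (x1 - x3) - y1 mod 47 = 27 * (0 - 24) - 15 = 42

2P = (24, 42)


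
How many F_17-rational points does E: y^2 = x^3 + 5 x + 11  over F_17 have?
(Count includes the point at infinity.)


For each x in F_17, count y with y^2 = x^3 + 5 x + 11 mod 17:
  x = 1: RHS = 0, y in [0]  -> 1 point(s)
  x = 3: RHS = 2, y in [6, 11]  -> 2 point(s)
  x = 5: RHS = 8, y in [5, 12]  -> 2 point(s)
  x = 6: RHS = 2, y in [6, 11]  -> 2 point(s)
  x = 7: RHS = 15, y in [7, 10]  -> 2 point(s)
  x = 8: RHS = 2, y in [6, 11]  -> 2 point(s)
Affine points: 11. Add the point at infinity: total = 12.

#E(F_17) = 12


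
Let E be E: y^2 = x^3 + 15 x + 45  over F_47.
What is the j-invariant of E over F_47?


Delta = -16(4 a^3 + 27 b^2) mod 47 = 23
-1728 * (4 a)^3 = -1728 * (4*15)^3 mod 47 = 9
j = 9 * 23^(-1) mod 47 = 29

j = 29 (mod 47)


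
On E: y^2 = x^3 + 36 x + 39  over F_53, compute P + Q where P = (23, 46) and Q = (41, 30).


P != Q, so use the chord formula.
s = (y2 - y1) / (x2 - x1) = (37) / (18) mod 53 = 5
x3 = s^2 - x1 - x2 mod 53 = 5^2 - 23 - 41 = 14
y3 = s (x1 - x3) - y1 mod 53 = 5 * (23 - 14) - 46 = 52

P + Q = (14, 52)


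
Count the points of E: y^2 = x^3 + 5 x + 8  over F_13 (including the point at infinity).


For each x in F_13, count y with y^2 = x^3 + 5 x + 8 mod 13:
  x = 1: RHS = 1, y in [1, 12]  -> 2 point(s)
  x = 2: RHS = 0, y in [0]  -> 1 point(s)
  x = 4: RHS = 1, y in [1, 12]  -> 2 point(s)
  x = 7: RHS = 9, y in [3, 10]  -> 2 point(s)
  x = 8: RHS = 1, y in [1, 12]  -> 2 point(s)
  x = 11: RHS = 3, y in [4, 9]  -> 2 point(s)
Affine points: 11. Add the point at infinity: total = 12.

#E(F_13) = 12


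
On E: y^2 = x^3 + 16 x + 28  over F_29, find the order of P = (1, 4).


Compute successive multiples of P until we hit O:
  1P = (1, 4)
  2P = (5, 1)
  3P = (0, 17)
  4P = (23, 21)
  5P = (18, 0)
  6P = (23, 8)
  7P = (0, 12)
  8P = (5, 28)
  ... (continuing to 10P)
  10P = O

ord(P) = 10


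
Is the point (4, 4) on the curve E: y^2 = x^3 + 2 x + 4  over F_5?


Check whether y^2 = x^3 + 2 x + 4 (mod 5) for (x, y) = (4, 4).
LHS: y^2 = 4^2 mod 5 = 1
RHS: x^3 + 2 x + 4 = 4^3 + 2*4 + 4 mod 5 = 1
LHS = RHS

Yes, on the curve


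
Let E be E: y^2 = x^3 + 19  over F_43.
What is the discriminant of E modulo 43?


4 a^3 + 27 b^2 = 4*0^3 + 27*19^2 = 0 + 9747 = 9747
Delta = -16 * (9747) = -155952
Delta mod 43 = 9

Delta = 9 (mod 43)


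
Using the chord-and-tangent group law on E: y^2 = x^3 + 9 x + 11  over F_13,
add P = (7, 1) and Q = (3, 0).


P != Q, so use the chord formula.
s = (y2 - y1) / (x2 - x1) = (12) / (9) mod 13 = 10
x3 = s^2 - x1 - x2 mod 13 = 10^2 - 7 - 3 = 12
y3 = s (x1 - x3) - y1 mod 13 = 10 * (7 - 12) - 1 = 1

P + Q = (12, 1)


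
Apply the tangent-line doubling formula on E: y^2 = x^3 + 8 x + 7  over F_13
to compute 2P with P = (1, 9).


Doubling: s = (3 x1^2 + a) / (2 y1)
s = (3*1^2 + 8) / (2*9) mod 13 = 10
x3 = s^2 - 2 x1 mod 13 = 10^2 - 2*1 = 7
y3 = s (x1 - x3) - y1 mod 13 = 10 * (1 - 7) - 9 = 9

2P = (7, 9)
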